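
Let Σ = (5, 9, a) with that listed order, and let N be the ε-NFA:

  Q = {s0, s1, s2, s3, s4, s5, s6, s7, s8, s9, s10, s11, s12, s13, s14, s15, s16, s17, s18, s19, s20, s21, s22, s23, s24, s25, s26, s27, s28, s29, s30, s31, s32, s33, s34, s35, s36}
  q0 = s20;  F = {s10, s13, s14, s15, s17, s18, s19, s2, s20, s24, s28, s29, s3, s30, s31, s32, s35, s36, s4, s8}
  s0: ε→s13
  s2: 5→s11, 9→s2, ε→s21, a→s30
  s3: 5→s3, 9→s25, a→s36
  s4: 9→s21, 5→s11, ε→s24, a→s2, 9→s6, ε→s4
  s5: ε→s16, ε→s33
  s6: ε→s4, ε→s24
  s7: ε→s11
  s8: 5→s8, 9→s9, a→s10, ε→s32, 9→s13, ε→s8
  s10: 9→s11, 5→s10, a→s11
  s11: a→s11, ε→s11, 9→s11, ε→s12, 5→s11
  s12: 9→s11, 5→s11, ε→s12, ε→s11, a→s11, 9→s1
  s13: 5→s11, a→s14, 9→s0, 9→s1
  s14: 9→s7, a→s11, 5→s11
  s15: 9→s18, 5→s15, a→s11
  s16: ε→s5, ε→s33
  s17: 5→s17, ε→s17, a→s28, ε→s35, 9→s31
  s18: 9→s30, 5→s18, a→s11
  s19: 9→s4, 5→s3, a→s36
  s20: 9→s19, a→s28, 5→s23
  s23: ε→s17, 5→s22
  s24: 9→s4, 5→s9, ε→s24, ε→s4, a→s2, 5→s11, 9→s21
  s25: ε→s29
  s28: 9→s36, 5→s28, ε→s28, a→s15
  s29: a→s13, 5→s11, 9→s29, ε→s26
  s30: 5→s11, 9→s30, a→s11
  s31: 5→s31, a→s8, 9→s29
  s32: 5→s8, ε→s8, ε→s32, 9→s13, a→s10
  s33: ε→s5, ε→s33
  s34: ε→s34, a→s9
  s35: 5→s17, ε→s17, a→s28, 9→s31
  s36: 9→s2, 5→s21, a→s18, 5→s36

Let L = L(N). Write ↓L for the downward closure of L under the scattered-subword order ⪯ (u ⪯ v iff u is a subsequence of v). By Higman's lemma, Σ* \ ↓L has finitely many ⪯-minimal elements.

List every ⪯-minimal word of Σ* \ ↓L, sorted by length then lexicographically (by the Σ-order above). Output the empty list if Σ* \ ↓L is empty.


|Q|=37, |F|=20, |δ|=106 (31 ε).
min D↑ (18 st, q0=0, F={11}): 0:5→1,9→2,a→3 1:5→1,9→4,a→3 2:5→5,9→6,a→7 3:5→3,9→7,a→8 4:5→4,9→9,a→10 5:5→5,9→9,a→7 6:5→11,9→6,a→12 7:5→7,9→12,a→13 8:5→8,9→13,a→11 9:5→11,9→9,a→14 10:5→10,9→14,a→15 11:5→11,9→11,a→11 12:5→11,9→12,a→16 13:5→13,9→16,a→11 14:5→11,9→14,a→17 15:5→15,9→11,a→11 16:5→11,9→16,a→11 17:5→11,9→11,a→11.
'995': N↓-sim [32, 25, 17, 4] end={s1,s11,s12,s9} ∉↓L; 3/3 single-dels accept.
'aaa': |S_i|=[32, 18, 9, 3] end={s1,s11,s12} ∉↓L; 3/3 single-dels accept.
'59aa9': run [32, 27, 20, 13, 6, 4] end={s1,s11,s12,s7} — reject; 5/5 single-dels accept.
3 words, ⪯-incomp.

A = [995, aaa, 59aa9].


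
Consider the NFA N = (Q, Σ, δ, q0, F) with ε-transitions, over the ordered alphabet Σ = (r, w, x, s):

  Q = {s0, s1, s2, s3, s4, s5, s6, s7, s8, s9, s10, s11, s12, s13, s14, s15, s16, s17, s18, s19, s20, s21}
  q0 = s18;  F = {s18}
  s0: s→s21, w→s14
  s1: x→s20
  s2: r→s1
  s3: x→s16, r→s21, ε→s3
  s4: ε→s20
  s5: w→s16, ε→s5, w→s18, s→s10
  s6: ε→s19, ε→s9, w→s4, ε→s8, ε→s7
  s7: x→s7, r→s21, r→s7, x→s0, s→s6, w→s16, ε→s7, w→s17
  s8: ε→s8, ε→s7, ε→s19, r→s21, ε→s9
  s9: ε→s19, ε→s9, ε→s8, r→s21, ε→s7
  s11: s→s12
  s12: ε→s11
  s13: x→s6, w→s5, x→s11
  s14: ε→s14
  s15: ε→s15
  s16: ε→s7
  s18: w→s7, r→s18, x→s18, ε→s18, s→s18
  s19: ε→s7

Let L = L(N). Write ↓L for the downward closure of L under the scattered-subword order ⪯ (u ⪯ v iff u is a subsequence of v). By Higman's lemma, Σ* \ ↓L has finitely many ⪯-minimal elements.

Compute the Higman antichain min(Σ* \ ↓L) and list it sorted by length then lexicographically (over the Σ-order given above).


min(Σ*\↓L) = [w].

|Q|=22, |F|=1, |δ|=49 (22 ε).
min D↑ (2 st, q0=0, F={1}): 0:r→0,w→1,x→0,s→0 1:r→1,w→1,x→1,s→1.
'w': N↓-sim [13, 12] end={s0,s14,s16,s17,s19,s20,s21,s4,s6,s7,s8,s9} ∉↓L; 1/1 del acc.
1 minimals (antichain).


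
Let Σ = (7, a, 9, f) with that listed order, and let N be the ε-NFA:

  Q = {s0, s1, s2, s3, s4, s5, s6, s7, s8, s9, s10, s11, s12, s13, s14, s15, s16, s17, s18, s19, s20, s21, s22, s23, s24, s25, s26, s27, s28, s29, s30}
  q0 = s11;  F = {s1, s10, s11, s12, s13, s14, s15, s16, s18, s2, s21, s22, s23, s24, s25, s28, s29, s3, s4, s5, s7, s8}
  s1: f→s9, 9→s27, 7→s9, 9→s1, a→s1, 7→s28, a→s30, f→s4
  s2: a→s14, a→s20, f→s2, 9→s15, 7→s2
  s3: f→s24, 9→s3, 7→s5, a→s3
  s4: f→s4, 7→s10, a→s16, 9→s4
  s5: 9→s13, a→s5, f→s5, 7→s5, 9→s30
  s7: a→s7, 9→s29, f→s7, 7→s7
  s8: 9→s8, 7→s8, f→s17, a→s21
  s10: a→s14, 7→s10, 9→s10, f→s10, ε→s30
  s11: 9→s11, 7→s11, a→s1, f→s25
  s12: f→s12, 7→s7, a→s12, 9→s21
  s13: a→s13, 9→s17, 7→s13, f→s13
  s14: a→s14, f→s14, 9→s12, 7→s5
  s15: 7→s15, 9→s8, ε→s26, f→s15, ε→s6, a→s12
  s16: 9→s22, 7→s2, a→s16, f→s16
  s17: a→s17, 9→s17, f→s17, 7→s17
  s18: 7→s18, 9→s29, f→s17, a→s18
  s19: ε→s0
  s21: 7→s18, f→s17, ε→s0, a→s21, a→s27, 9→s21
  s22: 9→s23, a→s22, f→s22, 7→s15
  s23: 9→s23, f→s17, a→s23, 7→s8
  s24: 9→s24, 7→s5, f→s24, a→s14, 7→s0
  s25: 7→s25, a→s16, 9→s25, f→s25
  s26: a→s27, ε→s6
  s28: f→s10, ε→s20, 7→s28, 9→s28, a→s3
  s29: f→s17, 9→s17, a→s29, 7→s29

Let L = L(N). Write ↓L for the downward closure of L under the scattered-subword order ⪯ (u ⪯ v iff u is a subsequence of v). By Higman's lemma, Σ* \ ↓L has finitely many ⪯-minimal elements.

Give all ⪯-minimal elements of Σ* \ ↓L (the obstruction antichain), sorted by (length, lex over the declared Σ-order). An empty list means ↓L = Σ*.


|Q|=31, |F|=22, |δ|=108 (7 ε).
min D↑ (23 st, q0=0, F={18}): 0:7→0,a→1,9→0,f→2 1:7→3,a→1,9→1,f→4 2:7→2,a→5,9→2,f→2 3:7→3,a→6,9→3,f→7 4:7→7,a→5,9→4,f→4 5:7→8,a→5,9→9,f→5 6:7→10,a→6,9→6,f→11 7:7→7,a→12,9→7,f→7 8:7→8,a→12,9→13,f→8 9:7→13,a→9,9→14,f→9 10:7→10,a→10,9→15,f→10 11:7→10,a→12,9→11,f→11 12:7→10,a→12,9→16,f→12 13:7→13,a→16,9→17,f→13 14:7→17,a→14,9→14,f→18 15:7→15,a→15,9→18,f→15 16:7→19,a→16,9→20,f→16 17:7→17,a→20,9→17,f→18 18:7→18,a→18,9→18,f→18 19:7→19,a→19,9→21,f→19 20:7→22,a→20,9→20,f→18 21:7→21,a→21,9→18,f→18 22:7→22,a→22,9→21,f→18 [Hopcroft].
'fa99f': |S_i|=[30, 26, 21, 16, 8, 1] end={s17} ∉↓L; 5/5 single-dels accept.
'a7a799': N↓-sim [30, 28, 23, 15, 8, 4, 1] end={s17} — reject; 6/6 del acc.
2 words, ⪯-incomp.

min(Σ*\↓L) = [fa99f, a7a799].


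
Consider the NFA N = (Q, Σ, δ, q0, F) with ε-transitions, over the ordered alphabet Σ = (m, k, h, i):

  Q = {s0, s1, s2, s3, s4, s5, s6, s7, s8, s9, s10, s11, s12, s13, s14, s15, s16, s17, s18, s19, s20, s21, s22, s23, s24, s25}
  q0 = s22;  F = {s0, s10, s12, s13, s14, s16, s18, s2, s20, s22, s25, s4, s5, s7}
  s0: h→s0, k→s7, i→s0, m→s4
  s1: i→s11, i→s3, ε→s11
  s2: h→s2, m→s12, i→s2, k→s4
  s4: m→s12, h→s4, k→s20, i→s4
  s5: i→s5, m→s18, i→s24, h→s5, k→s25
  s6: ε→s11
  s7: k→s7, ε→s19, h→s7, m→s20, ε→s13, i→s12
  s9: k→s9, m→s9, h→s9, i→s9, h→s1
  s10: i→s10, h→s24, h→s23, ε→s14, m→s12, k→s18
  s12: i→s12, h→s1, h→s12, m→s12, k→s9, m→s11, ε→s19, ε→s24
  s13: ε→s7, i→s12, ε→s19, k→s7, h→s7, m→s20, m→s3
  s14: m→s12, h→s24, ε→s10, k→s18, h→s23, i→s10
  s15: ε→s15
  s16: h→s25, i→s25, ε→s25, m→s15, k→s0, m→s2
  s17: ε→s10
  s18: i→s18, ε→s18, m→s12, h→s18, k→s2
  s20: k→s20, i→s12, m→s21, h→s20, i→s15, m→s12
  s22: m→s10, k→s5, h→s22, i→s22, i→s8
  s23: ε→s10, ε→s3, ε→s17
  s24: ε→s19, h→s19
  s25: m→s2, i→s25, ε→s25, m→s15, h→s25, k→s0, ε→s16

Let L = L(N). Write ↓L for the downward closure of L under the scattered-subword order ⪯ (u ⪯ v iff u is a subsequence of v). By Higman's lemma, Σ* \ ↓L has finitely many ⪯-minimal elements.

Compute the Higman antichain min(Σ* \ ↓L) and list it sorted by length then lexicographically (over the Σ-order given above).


|Q|=26, |F|=14, |δ|=95 (20 ε).
min D↑ (12 st, q0=0, F={6}): 0:m→1,k→2,h→0,i→0 1:m→3,k→4,h→1,i→1 2:m→4,k→5,h→2,i→2 3:m→3,k→6,h→3,i→3 4:m→3,k→7,h→4,i→4 5:m→7,k→8,h→5,i→5 6:m→6,k→6,h→6,i→6 7:m→3,k→9,h→7,i→7 8:m→9,k→10,h→8,i→8 9:m→3,k→11,h→9,i→9 10:m→11,k→10,h→10,i→3 11:m→3,k→11,h→11,i→3.
'mmk': N↓-sim [25, 17, 8, 4] end={s1,s11,s3,s9} — reject; 3/3 del acc.
'kkkkik': N↓-sim [25, 19, 17, 14, 12, 8, 4] end={s1,s11,s3,s9} — reject; 6/6 deletions ∈↓L.
2 obstructions.

A = [mmk, kkkkik].


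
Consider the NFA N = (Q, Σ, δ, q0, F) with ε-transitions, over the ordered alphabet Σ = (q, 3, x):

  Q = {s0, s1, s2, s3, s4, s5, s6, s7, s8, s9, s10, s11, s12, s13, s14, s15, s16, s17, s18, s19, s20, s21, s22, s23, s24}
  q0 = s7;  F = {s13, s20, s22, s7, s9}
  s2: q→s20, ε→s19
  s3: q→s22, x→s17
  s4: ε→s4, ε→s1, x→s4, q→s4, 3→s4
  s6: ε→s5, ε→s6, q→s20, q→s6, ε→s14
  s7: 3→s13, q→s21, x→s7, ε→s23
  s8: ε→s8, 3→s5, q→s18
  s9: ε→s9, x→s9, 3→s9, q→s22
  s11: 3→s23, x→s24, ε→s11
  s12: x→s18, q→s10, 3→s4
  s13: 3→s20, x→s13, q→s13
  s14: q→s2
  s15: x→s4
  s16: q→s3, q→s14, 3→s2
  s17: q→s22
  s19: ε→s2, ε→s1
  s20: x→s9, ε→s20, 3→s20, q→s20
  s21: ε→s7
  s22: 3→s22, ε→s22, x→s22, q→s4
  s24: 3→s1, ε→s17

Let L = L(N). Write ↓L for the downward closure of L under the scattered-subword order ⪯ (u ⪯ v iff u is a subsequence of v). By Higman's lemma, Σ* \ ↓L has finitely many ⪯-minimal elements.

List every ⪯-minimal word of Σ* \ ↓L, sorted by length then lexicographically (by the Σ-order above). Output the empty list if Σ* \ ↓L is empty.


A = [33xqq].

|Q|=25, |F|=5, |δ|=53 (16 ε).
min D↑ (6 st, q0=0, F={5}): 0:q→0,3→1,x→0 1:q→1,3→2,x→1 2:q→2,3→2,x→3 3:q→4,3→3,x→3 4:q→5,3→4,x→4 5:q→5,3→5,x→5.
'33xqq': N↓-sim [9, 6, 5, 4, 3, 2] end={s1,s4} — reject; 5/5 del acc.
1 words, ⪯-incomp.


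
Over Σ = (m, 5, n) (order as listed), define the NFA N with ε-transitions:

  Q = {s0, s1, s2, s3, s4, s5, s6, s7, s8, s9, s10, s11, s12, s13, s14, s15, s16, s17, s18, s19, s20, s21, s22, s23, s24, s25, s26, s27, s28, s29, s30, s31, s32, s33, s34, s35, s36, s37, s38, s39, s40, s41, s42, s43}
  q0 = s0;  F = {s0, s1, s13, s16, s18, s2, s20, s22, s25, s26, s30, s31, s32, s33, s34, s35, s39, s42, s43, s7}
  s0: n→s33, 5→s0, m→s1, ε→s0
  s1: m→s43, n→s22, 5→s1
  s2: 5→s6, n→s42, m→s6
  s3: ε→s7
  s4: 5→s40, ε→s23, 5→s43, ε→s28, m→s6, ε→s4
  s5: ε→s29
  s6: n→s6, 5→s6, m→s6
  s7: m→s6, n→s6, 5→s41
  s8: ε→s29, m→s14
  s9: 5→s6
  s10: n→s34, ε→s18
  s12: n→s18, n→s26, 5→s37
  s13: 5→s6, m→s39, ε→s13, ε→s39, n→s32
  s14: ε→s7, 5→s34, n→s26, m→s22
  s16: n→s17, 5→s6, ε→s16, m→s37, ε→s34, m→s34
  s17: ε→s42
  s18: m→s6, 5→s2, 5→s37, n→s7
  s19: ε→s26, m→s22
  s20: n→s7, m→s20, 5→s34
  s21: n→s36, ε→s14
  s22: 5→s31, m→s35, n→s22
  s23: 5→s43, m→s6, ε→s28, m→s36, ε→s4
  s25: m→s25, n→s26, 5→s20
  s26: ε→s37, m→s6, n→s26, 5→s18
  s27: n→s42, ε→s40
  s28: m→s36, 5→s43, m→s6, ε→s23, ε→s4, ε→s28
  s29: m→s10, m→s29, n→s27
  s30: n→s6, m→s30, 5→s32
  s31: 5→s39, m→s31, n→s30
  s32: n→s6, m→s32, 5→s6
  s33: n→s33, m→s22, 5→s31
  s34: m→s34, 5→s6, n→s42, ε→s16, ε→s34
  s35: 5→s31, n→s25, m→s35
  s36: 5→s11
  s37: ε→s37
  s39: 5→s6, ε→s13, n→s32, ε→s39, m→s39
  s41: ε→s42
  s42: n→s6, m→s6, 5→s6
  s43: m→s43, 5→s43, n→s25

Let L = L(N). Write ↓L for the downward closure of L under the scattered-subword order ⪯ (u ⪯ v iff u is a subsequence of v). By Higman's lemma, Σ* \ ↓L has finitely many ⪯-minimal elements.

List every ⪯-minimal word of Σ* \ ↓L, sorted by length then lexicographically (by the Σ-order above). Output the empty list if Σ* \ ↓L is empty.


Antichain: [n555, n5nn, mmnnm].

|Q|=44, |F|=20, |δ|=119 (29 ε).
min D↑ (19 st, q0=0, F={12}): 0:m→1,5→0,n→2 1:m→3,5→1,n→4 2:m→4,5→5,n→2 3:m→3,5→3,n→6 4:m→7,5→5,n→4 5:m→5,5→8,n→9 6:m→6,5→10,n→11 7:m→7,5→5,n→6 8:m→8,5→12,n→13 9:m→9,5→13,n→12 10:m→10,5→14,n→15 11:m→12,5→16,n→11 12:m→12,5→12,n→12 13:m→13,5→12,n→12 14:m→14,5→12,n→17 15:m→12,5→17,n→12 16:m→12,5→18,n→15 17:m→12,5→12,n→12 18:m→12,5→12,n→17 [Hopcroft].
'n555': N↓-sim [24, 21, 16, 11, 1] end={s6} — reject; 4/4 del acc.
'n5nn': run [24, 21, 16, 7, 1] end={s6} rej; 4/4 single-dels accept.
'mmnnm': N↓-sim [24, 22, 20, 15, 9, 1] end={s6} rej; 5/5 del acc.
3 minimals (antichain).


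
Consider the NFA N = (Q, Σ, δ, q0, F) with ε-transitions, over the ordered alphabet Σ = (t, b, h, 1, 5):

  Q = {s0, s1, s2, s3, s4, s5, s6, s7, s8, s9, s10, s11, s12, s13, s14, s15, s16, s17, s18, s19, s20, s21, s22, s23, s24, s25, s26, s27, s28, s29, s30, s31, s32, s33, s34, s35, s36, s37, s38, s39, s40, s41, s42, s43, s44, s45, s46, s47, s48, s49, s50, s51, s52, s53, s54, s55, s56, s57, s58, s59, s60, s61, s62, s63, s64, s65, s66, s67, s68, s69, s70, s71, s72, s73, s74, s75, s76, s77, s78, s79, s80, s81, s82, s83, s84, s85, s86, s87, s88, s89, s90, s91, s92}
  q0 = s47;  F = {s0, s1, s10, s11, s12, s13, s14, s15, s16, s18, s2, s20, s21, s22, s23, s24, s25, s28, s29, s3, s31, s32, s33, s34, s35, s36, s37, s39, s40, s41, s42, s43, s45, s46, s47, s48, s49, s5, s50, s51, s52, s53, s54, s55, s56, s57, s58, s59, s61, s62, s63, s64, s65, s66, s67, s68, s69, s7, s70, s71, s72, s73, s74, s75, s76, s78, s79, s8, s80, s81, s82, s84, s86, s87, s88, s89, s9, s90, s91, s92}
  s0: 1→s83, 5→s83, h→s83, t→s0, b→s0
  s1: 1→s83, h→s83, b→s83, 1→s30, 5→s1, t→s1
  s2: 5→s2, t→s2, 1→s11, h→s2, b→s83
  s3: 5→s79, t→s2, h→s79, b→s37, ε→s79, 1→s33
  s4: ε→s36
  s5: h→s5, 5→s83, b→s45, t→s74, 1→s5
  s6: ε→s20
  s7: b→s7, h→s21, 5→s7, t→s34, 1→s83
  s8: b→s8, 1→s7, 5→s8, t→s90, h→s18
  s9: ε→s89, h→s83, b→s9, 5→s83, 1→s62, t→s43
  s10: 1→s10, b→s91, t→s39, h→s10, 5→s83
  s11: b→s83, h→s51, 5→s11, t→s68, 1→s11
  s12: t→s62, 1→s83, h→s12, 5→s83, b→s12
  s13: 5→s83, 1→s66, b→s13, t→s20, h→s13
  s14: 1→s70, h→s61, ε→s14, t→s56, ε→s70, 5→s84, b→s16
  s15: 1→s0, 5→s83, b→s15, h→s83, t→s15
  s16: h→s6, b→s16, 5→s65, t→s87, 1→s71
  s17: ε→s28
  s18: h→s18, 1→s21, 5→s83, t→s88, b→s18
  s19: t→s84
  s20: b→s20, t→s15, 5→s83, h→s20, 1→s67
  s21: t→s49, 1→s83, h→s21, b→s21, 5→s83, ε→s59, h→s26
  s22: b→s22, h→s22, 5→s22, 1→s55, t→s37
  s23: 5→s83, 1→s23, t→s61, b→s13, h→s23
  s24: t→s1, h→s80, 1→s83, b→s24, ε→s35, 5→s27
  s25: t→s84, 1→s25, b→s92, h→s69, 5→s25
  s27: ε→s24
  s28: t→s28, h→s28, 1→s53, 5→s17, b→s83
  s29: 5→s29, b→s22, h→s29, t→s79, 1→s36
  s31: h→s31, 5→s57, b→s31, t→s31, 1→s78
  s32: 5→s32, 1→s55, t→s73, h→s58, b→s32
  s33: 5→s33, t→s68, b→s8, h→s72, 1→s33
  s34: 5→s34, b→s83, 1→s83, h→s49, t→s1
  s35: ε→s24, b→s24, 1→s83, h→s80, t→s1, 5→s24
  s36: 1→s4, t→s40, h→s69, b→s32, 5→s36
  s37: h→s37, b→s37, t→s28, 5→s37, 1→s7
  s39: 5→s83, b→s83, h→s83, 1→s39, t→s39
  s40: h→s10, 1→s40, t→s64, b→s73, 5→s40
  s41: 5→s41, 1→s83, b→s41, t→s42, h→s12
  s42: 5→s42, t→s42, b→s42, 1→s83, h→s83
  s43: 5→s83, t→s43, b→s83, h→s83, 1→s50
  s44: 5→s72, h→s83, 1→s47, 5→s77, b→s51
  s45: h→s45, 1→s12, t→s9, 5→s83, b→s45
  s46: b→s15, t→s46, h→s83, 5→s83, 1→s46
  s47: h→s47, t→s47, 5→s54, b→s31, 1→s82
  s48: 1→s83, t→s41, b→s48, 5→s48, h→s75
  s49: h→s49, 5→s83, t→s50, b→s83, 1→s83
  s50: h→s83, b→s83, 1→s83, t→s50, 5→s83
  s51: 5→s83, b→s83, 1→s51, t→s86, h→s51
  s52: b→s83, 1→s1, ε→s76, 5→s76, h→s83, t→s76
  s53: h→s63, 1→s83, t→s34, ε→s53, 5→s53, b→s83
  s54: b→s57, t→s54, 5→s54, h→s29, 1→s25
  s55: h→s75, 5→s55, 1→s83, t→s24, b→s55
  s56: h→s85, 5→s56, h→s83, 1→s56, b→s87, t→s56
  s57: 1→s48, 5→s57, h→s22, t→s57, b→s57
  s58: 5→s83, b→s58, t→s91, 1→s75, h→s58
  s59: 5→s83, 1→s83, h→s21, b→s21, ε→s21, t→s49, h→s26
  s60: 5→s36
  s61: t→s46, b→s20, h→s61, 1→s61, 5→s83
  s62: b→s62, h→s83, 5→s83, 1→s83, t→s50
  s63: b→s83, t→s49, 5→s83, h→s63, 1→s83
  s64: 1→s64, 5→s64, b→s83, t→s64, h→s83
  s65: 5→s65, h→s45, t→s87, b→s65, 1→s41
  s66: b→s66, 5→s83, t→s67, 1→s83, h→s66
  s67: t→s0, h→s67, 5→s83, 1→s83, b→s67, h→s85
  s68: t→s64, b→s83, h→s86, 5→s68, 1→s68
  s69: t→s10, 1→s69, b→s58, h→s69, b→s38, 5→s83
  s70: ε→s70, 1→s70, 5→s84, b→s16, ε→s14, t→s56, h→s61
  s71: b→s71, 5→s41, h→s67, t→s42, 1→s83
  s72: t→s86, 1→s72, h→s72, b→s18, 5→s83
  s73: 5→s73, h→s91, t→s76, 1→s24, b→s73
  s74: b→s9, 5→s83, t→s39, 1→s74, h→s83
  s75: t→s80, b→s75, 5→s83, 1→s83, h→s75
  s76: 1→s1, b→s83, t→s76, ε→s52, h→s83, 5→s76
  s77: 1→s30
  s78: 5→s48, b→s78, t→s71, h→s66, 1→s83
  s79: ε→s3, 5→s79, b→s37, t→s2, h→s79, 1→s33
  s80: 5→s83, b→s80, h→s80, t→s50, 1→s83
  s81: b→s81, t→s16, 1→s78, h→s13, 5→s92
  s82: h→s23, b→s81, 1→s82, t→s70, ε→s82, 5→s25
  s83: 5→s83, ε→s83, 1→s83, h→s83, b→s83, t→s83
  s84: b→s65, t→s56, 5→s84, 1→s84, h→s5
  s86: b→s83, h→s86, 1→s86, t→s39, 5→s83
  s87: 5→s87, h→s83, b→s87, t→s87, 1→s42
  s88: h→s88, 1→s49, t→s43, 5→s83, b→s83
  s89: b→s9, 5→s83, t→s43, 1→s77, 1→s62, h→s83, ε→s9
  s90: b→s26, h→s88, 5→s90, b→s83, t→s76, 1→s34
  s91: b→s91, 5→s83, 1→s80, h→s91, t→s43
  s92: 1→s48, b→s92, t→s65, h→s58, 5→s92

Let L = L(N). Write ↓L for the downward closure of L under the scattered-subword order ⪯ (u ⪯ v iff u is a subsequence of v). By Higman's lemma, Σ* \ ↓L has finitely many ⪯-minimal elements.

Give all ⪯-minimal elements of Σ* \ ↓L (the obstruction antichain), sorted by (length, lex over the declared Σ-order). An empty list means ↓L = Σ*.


|Q|=93, |F|=80, |δ|=442 (21 ε).
min D↑ (75 st, q0=0, F={13}): 0:t→0,b→1,h→0,1→2,5→3 1:t→1,b→1,h→1,1→4,5→5 2:t→6,b→7,h→8,1→2,5→9 3:t→3,b→5,h→10,1→9,5→3 4:t→11,b→4,h→12,1→13,5→14 5:t→5,b→5,h→15,1→14,5→5 6:t→16,b→17,h→18,1→6,5→19 7:t→17,b→7,h→20,1→4,5→21 8:t→18,b→20,h→8,1→8,5→13 9:t→19,b→21,h→22,1→9,5→9 10:t→23,b→15,h→10,1→24,5→10 11:t→25,b→11,h→26,1→13,5→27 12:t→26,b→12,h→12,1→13,5→13 13:t→13,b→13,h→13,1→13,5→13 14:t→27,b→14,h→28,1→13,5→14 15:t→29,b→15,h→15,1→30,5→15 16:t→16,b→31,h→13,1→16,5→16 17:t→31,b→17,h→32,1→11,5→33 18:t→34,b→32,h→18,1→18,5→13 19:t→16,b→33,h→35,1→19,5→19 20:t→32,b→20,h→20,1→12,5→13 21:t→33,b→21,h→36,1→14,5→21 22:t→37,b→36,h→22,1→22,5→13 23:t→38,b→29,h→23,1→39,5→23 24:t→40,b→41,h→22,1→24,5→24 25:t→25,b→25,h→13,1→13,5→25 26:t→42,b→26,h→26,1→13,5→13 27:t→25,b→27,h→43,1→13,5→27 28:t→44,b→28,h→28,1→13,5→13 29:t→45,b→29,h→29,1→46,5→29 30:t→47,b→30,h→28,1→13,5→30 31:t→31,b→31,h→13,1→25,5→31 32:t→48,b→32,h→32,1→26,5→13 33:t→31,b→33,h→49,1→27,5→33 34:t→34,b→48,h→13,1→34,5→13 35:t→50,b→49,h→35,1→35,5→13 36:t→51,b→36,h→36,1→28,5→13 37:t→52,b→51,h→37,1→37,5→13 38:t→38,b→13,h→38,1→53,5→38 39:t→54,b→55,h→56,1→39,5→39 40:t→57,b→58,h→37,1→40,5→40 41:t→58,b→41,h→36,1→30,5→41 42:t→42,b→42,h→13,1→13,5→13 43:t→59,b→43,h→43,1→13,5→13 44:t→60,b→44,h→44,1→13,5→13 45:t→45,b→13,h→45,1→61,5→45 46:t→62,b→46,h→63,1→13,5→46 47:t→64,b→47,h→44,1→13,5→47 48:t→48,b→48,h→13,1→42,5→13 49:t→65,b→49,h→49,1→43,5→13 50:t→52,b→65,h→13,1→50,5→13 51:t→66,b→51,h→51,1→44,5→13 52:t→52,b→13,h→13,1→52,5→13 53:t→54,b→13,h→67,1→53,5→53 54:t→57,b→13,h→68,1→54,5→54 55:t→69,b→55,h→70,1→46,5→55 56:t→68,b→70,h→56,1→56,5→13 57:t→57,b→13,h→13,1→57,5→57 58:t→71,b→58,h→51,1→47,5→58 59:t→60,b→59,h→13,1→13,5→13 60:t→60,b→13,h→13,1→13,5→13 61:t→62,b→13,h→72,1→13,5→61 62:t→64,b→13,h→73,1→13,5→62 63:t→73,b→63,h→63,1→13,5→13 64:t→64,b→13,h→13,1→13,5→64 65:t→66,b→65,h→13,1→59,5→13 66:t→66,b→13,h→13,1→60,5→13 67:t→68,b→13,h→67,1→67,5→13 68:t→52,b→13,h→68,1→68,5→13 69:t→71,b→13,h→74,1→62,5→69 70:t→74,b→70,h→70,1→63,5→13 71:t→71,b→13,h→13,1→64,5→71 72:t→73,b→13,h→72,1→13,5→13 73:t→60,b→13,h→73,1→13,5→13 74:t→66,b→13,h→74,1→73,5→13 (ε-aug+det+¬).
'b11': run [90, 60, 30, 2] end={s30,s83} — reject; 3/3 deletions ∈↓L.
'1h5': run [90, 78, 41, 1] end={s83} — reject; 3/3 deletions ∈↓L.
'1tth': |S_i|=[90, 78, 50, 21, 2] end={s83,s85} — reject; 4/4 deletions ∈↓L.
'5httb': run [90, 71, 60, 46, 23, 2] end={s26,s83} rej; 5/5 deletions ∈↓L.
4 minimals (antichain).

min(Σ*\↓L) = [b11, 1h5, 1tth, 5httb].


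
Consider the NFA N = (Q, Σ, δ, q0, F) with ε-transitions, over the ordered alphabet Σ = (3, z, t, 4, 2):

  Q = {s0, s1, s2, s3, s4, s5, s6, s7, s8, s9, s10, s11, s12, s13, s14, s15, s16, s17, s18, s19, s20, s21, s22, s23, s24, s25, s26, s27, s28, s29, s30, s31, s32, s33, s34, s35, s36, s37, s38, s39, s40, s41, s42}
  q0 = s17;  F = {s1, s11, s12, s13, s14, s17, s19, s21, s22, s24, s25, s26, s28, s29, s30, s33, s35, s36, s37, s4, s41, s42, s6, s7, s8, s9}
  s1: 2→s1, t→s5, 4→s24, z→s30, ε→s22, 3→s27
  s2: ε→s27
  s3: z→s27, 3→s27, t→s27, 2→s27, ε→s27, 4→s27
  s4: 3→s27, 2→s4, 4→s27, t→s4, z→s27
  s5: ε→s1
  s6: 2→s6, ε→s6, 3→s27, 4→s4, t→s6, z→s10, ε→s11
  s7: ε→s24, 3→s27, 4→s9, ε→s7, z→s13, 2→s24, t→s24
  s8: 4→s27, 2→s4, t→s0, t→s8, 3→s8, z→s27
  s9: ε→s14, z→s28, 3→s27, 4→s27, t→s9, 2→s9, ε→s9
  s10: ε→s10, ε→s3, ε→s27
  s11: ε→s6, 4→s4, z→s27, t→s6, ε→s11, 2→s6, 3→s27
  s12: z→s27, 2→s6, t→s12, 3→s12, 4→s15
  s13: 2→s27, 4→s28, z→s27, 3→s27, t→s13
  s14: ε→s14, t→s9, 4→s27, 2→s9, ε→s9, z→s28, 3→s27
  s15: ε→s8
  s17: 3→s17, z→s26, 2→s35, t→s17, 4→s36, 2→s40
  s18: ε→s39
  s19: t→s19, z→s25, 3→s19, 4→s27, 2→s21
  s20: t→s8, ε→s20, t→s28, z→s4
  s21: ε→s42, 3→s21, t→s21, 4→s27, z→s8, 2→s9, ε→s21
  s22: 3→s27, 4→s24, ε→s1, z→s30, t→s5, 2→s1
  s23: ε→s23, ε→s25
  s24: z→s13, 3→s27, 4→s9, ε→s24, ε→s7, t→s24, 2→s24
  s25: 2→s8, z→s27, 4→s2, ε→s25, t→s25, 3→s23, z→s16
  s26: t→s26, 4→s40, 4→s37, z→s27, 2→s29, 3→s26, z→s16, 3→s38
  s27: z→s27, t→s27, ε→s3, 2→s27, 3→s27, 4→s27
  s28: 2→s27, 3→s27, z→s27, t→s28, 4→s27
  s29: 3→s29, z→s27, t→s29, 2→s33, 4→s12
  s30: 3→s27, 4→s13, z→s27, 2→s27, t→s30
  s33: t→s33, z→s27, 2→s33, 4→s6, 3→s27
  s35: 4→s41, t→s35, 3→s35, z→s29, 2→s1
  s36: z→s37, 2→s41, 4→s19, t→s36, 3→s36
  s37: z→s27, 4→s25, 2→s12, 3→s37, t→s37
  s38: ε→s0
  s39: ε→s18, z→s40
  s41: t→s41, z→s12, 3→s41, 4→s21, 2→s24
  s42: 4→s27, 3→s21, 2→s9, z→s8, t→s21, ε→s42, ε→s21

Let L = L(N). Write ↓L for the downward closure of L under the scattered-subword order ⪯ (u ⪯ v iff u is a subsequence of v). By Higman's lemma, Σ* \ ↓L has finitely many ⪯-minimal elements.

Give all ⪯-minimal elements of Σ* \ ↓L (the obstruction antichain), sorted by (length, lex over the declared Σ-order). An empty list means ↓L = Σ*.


|Q|=43, |F|=26, |δ|=183 (33 ε).
min D↑ (22 st, q0=0, F={4}): 0:3→0,z→1,t→0,4→2,2→3 1:3→1,z→4,t→1,4→5,2→6 2:3→2,z→5,t→2,4→7,2→8 3:3→3,z→6,t→3,4→8,2→9 4:3→4,z→4,t→4,4→4,2→4 5:3→5,z→4,t→5,4→10,2→11 6:3→6,z→4,t→6,4→11,2→12 7:3→7,z→10,t→7,4→4,2→13 8:3→8,z→11,t→8,4→13,2→14 9:3→4,z→15,t→9,4→14,2→9 10:3→10,z→4,t→10,4→4,2→16 11:3→11,z→4,t→11,4→16,2→17 12:3→4,z→4,t→12,4→17,2→12 13:3→13,z→16,t→13,4→4,2→18 14:3→4,z→19,t→14,4→18,2→14 15:3→4,z→4,t→15,4→19,2→4 16:3→16,z→4,t→16,4→4,2→20 17:3→4,z→4,t→17,4→20,2→17 18:3→4,z→21,t→18,4→4,2→18 19:3→4,z→4,t→19,4→21,2→4 20:3→4,z→4,t→20,4→4,2→20 21:3→4,z→4,t→21,4→4,2→4 [Hopcroft].
'zz': N↓-sim [37, 23, 4] end={s10,s16,s27,s3} — reject; 2/2 deletions ∈↓L.
'444': |S_i|=[37, 27, 16, 3] end={s2,s27,s3} ∉↓L; 3/3 del acc.
'223': |S_i|=[37, 27, 17, 2] end={s27,s3} — reject; 3/3 single-dels accept.
'22z2': N↓-sim [37, 27, 17, 6, 2] end={s27,s3} — reject; 4/4 del acc.
4 obstructions.

min(Σ*\↓L) = [zz, 444, 223, 22z2].


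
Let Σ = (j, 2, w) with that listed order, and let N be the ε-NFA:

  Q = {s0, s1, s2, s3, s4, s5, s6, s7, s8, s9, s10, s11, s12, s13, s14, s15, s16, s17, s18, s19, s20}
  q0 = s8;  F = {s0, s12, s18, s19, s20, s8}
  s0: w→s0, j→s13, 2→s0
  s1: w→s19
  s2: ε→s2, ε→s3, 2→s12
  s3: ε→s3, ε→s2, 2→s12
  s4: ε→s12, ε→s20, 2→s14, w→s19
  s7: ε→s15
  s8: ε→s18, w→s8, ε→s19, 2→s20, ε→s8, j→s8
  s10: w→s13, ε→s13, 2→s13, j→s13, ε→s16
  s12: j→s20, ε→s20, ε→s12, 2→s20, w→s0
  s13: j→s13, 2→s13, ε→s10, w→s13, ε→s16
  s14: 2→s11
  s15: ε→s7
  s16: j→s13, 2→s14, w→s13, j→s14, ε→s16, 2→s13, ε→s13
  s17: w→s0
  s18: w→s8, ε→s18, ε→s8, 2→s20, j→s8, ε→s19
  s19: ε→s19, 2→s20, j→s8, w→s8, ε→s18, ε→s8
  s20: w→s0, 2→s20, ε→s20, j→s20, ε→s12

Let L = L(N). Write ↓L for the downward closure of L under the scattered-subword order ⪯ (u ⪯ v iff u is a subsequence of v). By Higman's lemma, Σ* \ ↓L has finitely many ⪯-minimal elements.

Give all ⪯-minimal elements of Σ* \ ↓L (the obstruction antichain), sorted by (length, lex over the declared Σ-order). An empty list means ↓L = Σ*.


Antichain: [2wj].

|Q|=21, |F|=6, |δ|=63 (27 ε).
min D↑ (4 st, q0=0, F={3}): 0:j→0,2→1,w→0 1:j→1,2→1,w→2 2:j→3,2→2,w→2 3:j→3,2→3,w→3.
'2wj': run [11, 8, 6, 5] end={s10,s11,s13,s14,s16} — reject; 3/3 single-dels accept.
1 obstructions.


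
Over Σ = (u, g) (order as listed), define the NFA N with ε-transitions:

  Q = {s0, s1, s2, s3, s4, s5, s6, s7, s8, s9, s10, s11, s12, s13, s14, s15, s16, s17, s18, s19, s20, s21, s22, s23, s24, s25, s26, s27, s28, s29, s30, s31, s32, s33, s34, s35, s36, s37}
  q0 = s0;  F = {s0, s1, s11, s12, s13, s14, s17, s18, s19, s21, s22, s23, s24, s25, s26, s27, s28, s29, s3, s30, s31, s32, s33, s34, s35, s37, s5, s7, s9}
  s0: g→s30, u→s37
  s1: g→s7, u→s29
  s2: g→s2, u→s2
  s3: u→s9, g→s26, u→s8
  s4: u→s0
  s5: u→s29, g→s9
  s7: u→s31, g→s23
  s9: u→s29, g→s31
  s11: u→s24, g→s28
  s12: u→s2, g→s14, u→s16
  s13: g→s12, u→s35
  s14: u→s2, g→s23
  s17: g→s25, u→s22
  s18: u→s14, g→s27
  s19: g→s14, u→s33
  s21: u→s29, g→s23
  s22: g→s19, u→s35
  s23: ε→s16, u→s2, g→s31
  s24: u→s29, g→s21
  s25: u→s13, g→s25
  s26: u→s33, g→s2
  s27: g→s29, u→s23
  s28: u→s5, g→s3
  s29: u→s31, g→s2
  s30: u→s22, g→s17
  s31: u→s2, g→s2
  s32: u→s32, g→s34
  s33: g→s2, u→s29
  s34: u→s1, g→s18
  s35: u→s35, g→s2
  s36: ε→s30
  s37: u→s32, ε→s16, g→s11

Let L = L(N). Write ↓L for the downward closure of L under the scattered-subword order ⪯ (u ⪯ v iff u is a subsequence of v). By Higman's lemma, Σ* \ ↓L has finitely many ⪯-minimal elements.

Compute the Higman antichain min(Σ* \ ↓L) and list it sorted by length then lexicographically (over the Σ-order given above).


Antichain: [guug, guggu, uugguu, uguuuu, uggggg, gggugu].

|Q|=38, |F|=29, |δ|=66 (3 ε).
min D↑ (30 st, q0=0, F={19}): 0:u→1,g→2 1:u→3,g→4 2:u→5,g→6 3:u→3,g→7 4:u→8,g→9 5:u→10,g→11 6:u→5,g→12 7:u→13,g→14 8:u→15,g→16 9:u→17,g→18 10:u→10,g→19 11:u→20,g→21 12:u→22,g→12 13:u→15,g→23 14:u→21,g→24 15:u→25,g→19 16:u→15,g→26 17:u→15,g→27 18:u→27,g→28 19:u→19,g→19 20:u→15,g→19 21:u→19,g→26 22:u→10,g→29 23:u→25,g→26 24:u→26,g→15 25:u→19,g→19 26:u→19,g→25 27:u→15,g→25 28:u→20,g→19 29:u→19,g→21 [Hopcroft].
'guug': N↓-sim [32, 29, 19, 6, 1] end={s2} — reject; 4/4 del acc.
'guggu': |S_i|=[32, 29, 19, 12, 5, 1] end={s2} rej; 5/5 deletions ∈↓L.
'uugguu': N↓-sim [32, 28, 19, 13, 9, 5, 1] end={s2} rej; 6/6 single-dels accept.
'uguuuu': N↓-sim [32, 28, 23, 14, 3, 2, 1] end={s2} — reject; 6/6 del acc.
'uggggg': run [32, 28, 23, 17, 11, 5, 1] end={s2} ∉↓L; 6/6 single-dels accept.
'gggugu': N↓-sim [32, 29, 24, 17, 12, 6, 2] end={s16,s2} ∉↓L; 6/6 deletions ∈↓L.
6 words, ⪯-incomp.


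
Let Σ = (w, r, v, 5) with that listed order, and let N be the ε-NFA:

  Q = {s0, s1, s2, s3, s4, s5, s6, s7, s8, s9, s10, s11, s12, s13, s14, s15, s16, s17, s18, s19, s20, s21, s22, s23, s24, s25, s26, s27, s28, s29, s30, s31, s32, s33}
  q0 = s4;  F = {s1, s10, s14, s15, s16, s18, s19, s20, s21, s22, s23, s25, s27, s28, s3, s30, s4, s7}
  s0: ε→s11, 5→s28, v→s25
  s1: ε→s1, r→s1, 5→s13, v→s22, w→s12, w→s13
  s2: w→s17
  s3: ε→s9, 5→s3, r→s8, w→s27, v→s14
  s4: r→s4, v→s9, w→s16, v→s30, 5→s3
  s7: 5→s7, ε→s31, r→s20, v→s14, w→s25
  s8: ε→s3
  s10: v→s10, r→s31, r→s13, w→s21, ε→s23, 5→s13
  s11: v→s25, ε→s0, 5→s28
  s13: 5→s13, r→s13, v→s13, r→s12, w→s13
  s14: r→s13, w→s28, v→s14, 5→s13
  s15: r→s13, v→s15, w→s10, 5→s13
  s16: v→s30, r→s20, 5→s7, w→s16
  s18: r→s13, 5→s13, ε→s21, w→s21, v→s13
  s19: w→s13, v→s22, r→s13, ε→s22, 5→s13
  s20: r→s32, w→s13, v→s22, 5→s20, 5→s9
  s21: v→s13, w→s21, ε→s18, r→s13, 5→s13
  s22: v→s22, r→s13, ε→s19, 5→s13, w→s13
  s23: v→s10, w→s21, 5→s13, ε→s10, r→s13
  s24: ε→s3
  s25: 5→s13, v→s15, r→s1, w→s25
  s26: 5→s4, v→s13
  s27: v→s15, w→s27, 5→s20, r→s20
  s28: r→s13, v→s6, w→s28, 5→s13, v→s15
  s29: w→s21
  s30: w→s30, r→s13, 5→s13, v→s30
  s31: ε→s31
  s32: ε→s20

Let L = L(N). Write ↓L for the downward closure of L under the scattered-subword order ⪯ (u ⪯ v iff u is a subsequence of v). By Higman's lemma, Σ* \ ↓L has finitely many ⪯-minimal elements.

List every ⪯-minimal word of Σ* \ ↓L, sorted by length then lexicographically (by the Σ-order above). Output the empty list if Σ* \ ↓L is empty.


|Q|=34, |F|=18, |δ|=105 (15 ε).
min D↑ (16 st, q0=0, F={6}): 0:w→1,r→0,v→2,5→3 1:w→1,r→4,v→2,5→5 2:w→2,r→6,v→2,5→6 3:w→7,r→3,v→8,5→3 4:w→6,r→4,v→9,5→4 5:w→10,r→4,v→8,5→5 6:w→6,r→6,v→6,5→6 7:w→7,r→4,v→11,5→4 8:w→12,r→6,v→8,5→6 9:w→6,r→6,v→9,5→6 10:w→10,r→13,v→11,5→6 11:w→14,r→6,v→11,5→6 12:w→12,r→6,v→11,5→6 13:w→6,r→13,v→9,5→6 14:w→15,r→6,v→14,5→6 15:w→15,r→6,v→6,5→6 [Hopcroft].
'vr': N↓-sim [25, 15, 3] end={s12,s13,s31} rej; 2/2 single-dels accept.
'v5': N↓-sim [25, 15, 2] end={s12,s13} ∉↓L; 2/2 single-dels accept.
'wrw': N↓-sim [25, 22, 9, 2] end={s12,s13} rej; 3/3 single-dels accept.
'w5w5': |S_i|=[25, 22, 19, 14, 2] end={s12,s13} rej; 4/4 del acc.
'5w5w': N↓-sim [25, 22, 18, 7, 2] end={s12,s13} rej; 4/4 deletions ∈↓L.
'5wvwwv': run [25, 22, 18, 11, 7, 4, 2] end={s12,s13} ∉↓L; 6/6 del acc.
6 obstructions.

min(Σ*\↓L) = [vr, v5, wrw, w5w5, 5w5w, 5wvwwv].


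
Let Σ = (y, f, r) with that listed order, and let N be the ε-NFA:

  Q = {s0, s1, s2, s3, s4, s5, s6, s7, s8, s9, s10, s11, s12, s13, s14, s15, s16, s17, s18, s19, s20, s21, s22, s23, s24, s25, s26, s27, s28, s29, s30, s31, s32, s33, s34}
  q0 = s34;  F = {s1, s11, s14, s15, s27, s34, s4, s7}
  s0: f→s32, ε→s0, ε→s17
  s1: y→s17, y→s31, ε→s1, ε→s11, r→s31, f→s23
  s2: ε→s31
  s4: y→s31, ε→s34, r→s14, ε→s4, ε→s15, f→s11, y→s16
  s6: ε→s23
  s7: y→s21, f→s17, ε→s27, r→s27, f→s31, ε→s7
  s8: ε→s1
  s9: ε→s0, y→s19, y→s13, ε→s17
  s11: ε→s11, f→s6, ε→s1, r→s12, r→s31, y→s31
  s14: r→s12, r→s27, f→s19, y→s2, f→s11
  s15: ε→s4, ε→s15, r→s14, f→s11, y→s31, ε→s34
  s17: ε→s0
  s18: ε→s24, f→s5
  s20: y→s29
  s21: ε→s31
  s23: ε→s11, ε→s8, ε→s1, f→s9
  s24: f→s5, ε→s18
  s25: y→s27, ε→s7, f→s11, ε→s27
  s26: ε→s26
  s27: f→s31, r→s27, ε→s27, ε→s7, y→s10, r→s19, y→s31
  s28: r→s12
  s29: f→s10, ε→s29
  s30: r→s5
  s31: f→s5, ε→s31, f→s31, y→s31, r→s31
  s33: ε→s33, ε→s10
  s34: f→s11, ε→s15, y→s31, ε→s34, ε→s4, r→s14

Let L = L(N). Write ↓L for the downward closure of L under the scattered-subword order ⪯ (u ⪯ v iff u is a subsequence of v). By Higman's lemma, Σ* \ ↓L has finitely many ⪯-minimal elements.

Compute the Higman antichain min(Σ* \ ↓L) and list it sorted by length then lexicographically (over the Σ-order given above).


A = [y, fr, rrf].

|Q|=35, |F|=8, |δ|=86 (38 ε).
min D↑ (5 st, q0=0, F={1}): 0:y→1,f→2,r→3 1:y→1,f→1,r→1 2:y→1,f→2,r→1 3:y→1,f→2,r→4 4:y→1,f→1,r→4.
'y': |S_i|=[24, 11] end={s0,s10,s13,s16,s17,s19,s2,s21,s31,s32,s5} ∉↓L; 1/1 deletions ∈↓L.
'fr': |S_i|=[24, 14, 3] end={s12,s31,s5} rej; 2/2 single-dels accept.
'rrf': run [24, 20, 11, 5] end={s0,s17,s31,s32,s5} rej; 3/3 single-dels accept.
3 minimals (antichain).


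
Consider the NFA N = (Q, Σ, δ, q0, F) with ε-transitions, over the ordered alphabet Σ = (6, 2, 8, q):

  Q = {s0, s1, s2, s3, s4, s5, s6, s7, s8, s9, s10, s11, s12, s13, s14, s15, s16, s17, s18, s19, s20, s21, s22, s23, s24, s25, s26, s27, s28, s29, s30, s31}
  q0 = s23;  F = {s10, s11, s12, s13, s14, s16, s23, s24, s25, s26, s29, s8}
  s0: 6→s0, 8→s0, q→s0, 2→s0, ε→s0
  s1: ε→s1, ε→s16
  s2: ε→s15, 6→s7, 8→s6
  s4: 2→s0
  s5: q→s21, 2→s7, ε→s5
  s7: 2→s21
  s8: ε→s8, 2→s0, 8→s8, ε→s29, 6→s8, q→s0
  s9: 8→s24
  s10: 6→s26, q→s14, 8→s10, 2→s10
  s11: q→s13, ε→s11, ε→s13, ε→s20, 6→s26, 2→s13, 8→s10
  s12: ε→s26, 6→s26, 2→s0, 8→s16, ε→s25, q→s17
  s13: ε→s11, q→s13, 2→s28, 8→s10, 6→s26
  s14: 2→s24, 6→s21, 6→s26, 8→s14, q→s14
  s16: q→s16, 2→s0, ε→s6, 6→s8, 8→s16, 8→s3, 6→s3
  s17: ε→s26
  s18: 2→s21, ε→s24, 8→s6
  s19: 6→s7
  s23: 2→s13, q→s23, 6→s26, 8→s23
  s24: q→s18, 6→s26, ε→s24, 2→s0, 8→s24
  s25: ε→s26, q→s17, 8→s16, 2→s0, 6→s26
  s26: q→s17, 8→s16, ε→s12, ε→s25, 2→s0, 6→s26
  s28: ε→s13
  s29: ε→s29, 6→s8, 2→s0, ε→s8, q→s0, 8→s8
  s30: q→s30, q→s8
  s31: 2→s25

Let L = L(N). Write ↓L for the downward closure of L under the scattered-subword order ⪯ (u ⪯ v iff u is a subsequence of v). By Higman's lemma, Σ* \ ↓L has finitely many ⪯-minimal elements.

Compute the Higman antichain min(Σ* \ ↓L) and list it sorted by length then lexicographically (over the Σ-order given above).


|Q|=32, |F|=12, |δ|=91 (23 ε).
min D↑ (9 st, q0=0, F={3}): 0:6→1,2→2,8→0,q→0 1:6→1,2→3,8→4,q→1 2:6→1,2→2,8→5,q→2 3:6→3,2→3,8→3,q→3 4:6→6,2→3,8→4,q→4 5:6→1,2→5,8→5,q→7 6:6→6,2→3,8→6,q→3 7:6→1,2→8,8→7,q→7 8:6→1,2→3,8→8,q→8 (ε-aug+det+¬).
'62': N↓-sim [20, 11, 1] end={s0} — reject; 2/2 del acc.
'686q': N↓-sim [20, 11, 6, 4, 1] end={s0} rej; 4/4 deletions ∈↓L.
'28q22': run [20, 19, 15, 14, 13, 2] end={s0,s21} — reject; 5/5 del acc.
3 words, ⪯-incomp.

A = [62, 686q, 28q22].


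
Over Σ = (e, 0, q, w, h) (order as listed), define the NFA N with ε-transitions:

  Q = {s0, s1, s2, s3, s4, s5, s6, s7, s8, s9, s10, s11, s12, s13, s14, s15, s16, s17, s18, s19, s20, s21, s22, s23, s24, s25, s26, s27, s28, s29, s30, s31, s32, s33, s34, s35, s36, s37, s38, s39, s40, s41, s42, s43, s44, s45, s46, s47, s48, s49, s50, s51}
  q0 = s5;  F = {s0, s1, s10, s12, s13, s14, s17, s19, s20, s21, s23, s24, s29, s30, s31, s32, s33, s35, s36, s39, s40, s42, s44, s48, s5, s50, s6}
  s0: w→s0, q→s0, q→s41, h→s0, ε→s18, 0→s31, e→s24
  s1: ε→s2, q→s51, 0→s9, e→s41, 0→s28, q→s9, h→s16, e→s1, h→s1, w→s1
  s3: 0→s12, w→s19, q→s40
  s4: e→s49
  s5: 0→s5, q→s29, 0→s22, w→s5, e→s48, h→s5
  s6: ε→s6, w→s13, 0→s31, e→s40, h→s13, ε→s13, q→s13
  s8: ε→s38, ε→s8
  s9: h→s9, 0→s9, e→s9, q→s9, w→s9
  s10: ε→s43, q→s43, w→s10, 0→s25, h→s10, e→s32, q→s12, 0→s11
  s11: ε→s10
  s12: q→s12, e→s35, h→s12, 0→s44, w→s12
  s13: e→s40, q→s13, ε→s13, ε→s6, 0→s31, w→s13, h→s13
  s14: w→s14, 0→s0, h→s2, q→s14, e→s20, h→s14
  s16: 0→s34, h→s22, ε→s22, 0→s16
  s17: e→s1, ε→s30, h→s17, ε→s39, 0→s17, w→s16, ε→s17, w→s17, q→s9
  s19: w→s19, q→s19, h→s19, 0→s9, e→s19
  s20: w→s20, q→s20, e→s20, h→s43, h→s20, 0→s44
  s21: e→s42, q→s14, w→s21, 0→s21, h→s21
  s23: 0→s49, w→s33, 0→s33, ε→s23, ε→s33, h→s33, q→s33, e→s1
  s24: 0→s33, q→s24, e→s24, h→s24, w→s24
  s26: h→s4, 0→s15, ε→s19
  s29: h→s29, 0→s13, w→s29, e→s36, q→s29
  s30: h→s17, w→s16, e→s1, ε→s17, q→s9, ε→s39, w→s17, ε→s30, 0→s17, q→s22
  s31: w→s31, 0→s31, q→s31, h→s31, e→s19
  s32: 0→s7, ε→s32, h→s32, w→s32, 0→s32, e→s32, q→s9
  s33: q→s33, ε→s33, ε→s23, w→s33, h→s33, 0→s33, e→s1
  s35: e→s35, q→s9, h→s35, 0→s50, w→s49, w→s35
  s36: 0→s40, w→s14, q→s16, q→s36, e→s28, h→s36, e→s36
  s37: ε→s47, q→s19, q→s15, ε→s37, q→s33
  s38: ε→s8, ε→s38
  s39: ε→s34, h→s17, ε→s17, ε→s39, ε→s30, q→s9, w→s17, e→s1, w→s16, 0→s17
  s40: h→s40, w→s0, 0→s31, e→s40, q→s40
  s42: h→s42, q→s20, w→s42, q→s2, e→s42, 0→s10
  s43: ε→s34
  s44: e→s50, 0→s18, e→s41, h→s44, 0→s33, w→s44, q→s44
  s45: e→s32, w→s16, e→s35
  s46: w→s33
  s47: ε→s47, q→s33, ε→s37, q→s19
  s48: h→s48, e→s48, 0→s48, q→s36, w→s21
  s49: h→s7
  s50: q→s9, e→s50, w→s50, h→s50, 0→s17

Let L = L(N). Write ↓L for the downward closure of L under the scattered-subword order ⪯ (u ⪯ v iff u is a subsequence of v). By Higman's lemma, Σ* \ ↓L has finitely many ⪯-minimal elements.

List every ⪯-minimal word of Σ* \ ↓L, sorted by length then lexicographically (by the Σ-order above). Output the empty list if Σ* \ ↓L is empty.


|Q|=52, |F|=27, |δ|=215 (34 ε).
min D↑ (24 st, q0=0, F={18}): 0:e→1,0→0,q→2,w→0,h→0 1:e→1,0→1,q→3,w→4,h→1 2:e→3,0→5,q→2,w→2,h→2 3:e→3,0→6,q→3,w→7,h→3 4:e→8,0→4,q→7,w→4,h→4 5:e→6,0→9,q→5,w→5,h→5 6:e→6,0→9,q→6,w→10,h→6 7:e→11,0→10,q→7,w→7,h→7 8:e→8,0→12,q→11,w→8,h→8 9:e→13,0→9,q→9,w→9,h→9 10:e→14,0→9,q→10,w→10,h→10 11:e→11,0→15,q→11,w→11,h→11 12:e→16,0→12,q→17,w→12,h→12 13:e→13,0→18,q→13,w→13,h→13 14:e→14,0→19,q→14,w→14,h→14 15:e→20,0→19,q→15,w→15,h→15 16:e→16,0→16,q→18,w→16,h→16 17:e→21,0→15,q→17,w→17,h→17 18:e→18,0→18,q→18,w→18,h→18 19:e→22,0→19,q→19,w→19,h→19 20:e→20,0→23,q→18,w→20,h→20 21:e→21,0→20,q→18,w→21,h→21 22:e→22,0→18,q→18,w→22,h→22 23:e→22,0→23,q→18,w→23,h→23 (ε-aug+det+¬).
'q00e0': run [41, 33, 26, 19, 10, 5] end={s16,s22,s28,s34,s9} — reject; 5/5 deletions ∈↓L.
'ewe0eq': |S_i|=[41, 37, 34, 30, 26, 17, 3] end={s22,s51,s9} ∉↓L; 6/6 single-dels accept.
2 words, ⪯-incomp.

min(Σ*\↓L) = [q00e0, ewe0eq].
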